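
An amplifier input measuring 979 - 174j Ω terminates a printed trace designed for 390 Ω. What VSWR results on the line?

Γ = (Z_L − Z_0)/(Z_L + Z_0) = (589 − j174)/(1369 − j174)
|Γ| = 614/1380 = 0.445
VSWR = (1 + |Γ|)/(1 − |Γ|) = 1.45/0.555

VSWR ≈ 2.6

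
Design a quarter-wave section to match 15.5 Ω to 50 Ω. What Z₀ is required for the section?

Z_qwt ≈ 27.8 Ω

Z_qwt = √(Z_0·R_L) = √(50 × 15.5) = √775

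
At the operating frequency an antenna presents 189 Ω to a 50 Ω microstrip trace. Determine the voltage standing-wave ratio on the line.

Γ = (189 − 50)/(189 + 50) = 0.582
VSWR = (1 + 0.582)/(1 − 0.582)

VSWR ≈ 3.78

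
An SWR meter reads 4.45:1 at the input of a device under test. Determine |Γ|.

|Γ| ≈ 0.633

|Γ| = (S − 1)/(S + 1) = (4.45 − 1)/(4.45 + 1) = 3.45/5.45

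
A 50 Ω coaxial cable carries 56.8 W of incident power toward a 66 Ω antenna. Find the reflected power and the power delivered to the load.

Γ = (66 − 50)/(66 + 50) = 0.138
|Γ|² = 0.019
P_refl = |Γ|²·P_inc = 1.08 W, P_del = (1 − |Γ|²)·P_inc = 55.7 W

P_reflected ≈ 1.08 W; P_delivered ≈ 55.7 W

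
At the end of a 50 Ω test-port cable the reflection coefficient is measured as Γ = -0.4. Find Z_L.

Z_L ≈ 21.4 Ω

Z_L = Z_0·(1 + Γ)/(1 − Γ) = 50·(0.6)/(1.4)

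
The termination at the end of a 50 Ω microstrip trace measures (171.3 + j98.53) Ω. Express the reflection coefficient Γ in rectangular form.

Γ ≈ 0.623 + j0.168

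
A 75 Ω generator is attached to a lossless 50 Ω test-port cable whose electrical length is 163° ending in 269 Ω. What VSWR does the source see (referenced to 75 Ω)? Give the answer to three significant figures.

VSWR ≈ 3.98

tan(βl) = -0.306
Z_in = Z_0·(Z_L + jZ_0·tanβl)/(Z_0 + jZ_L·tanβl) = 79.4 + j115 Ω
Γ_s = (Z_in − Z_s)/(Z_in + Z_s) = (4.38 + j115)/(154 + j115), |Γ_s| = 0.599
VSWR = (1 + |Γ_s|)/(1 − |Γ_s|)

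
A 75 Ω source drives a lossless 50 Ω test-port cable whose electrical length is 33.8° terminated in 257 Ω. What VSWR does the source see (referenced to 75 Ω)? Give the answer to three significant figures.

VSWR ≈ 4.78

tan(βl) = 0.669
Z_in = Z_0·(Z_L + jZ_0·tanβl)/(Z_0 + jZ_L·tanβl) = 29 − j66.3 Ω
Γ_s = (Z_in − Z_s)/(Z_in + Z_s) = (-46 − j66.3)/(104 − j66.3), |Γ_s| = 0.654
VSWR = (1 + |Γ_s|)/(1 − |Γ_s|)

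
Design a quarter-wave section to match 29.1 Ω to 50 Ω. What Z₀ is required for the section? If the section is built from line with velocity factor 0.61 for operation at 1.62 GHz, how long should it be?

Z_qwt = √(Z_0·R_L) = √(50 × 29.1) = √1455
λ = 0.61·c/f = 0.113 m, so l = λ/4 = 0.0282 m

Z_qwt ≈ 38.1 Ω; length ≈ 2.82 cm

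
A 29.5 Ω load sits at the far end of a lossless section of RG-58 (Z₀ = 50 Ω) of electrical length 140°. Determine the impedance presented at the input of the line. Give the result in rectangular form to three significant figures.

Z_in ≈ 40.4 − j22 Ω

tan(βl) = tan(140°) = -0.839
Z_in = Z_0·(Z_L + jZ_0·tanβl)/(Z_0 + jZ_L·tanβl)
     = 50·(29.5 − j42)/(50 − j24.8)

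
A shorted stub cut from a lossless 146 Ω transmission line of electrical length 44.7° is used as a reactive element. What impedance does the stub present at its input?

Z_in ≈ +j144 Ω

tan(βl) = 0.99
For a shorted stub, Z_in = jZ_0·tan(βl)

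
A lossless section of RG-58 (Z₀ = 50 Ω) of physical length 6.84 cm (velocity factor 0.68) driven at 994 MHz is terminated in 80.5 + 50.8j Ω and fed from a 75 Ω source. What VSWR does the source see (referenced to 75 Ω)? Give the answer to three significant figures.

λ = v/f = 0.68·c / 994 MHz = 0.205 m
βl = 2π·l/λ = 2π × 0.333 = 120°
tan(βl) = -1.73
Z_in = Z_0·(Z_L + jZ_0·tanβl)/(Z_0 + jZ_L·tanβl) = 20.9 + j8.15 Ω
Γ_s = (Z_in − Z_s)/(Z_in + Z_s) = (-54.1 + j8.15)/(95.9 + j8.15), |Γ_s| = 0.568
VSWR = (1 + |Γ_s|)/(1 − |Γ_s|)

VSWR ≈ 3.63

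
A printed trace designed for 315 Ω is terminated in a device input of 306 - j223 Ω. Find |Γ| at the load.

|Γ| ≈ 0.338

Γ = (Z_L − Z_0)/(Z_L + Z_0) = (-9 − j223)/(621 − j223)
|Γ| = 223/660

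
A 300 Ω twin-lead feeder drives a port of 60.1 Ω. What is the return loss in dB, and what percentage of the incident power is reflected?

Γ = (60.1 − 300)/(60.1 + 300) = -0.666
RL = −20·log₁₀(0.666) = 3.53 dB
P_refl/P_inc = |Γ|² = 0.444

RL ≈ 3.53 dB; 44.4% of incident power reflected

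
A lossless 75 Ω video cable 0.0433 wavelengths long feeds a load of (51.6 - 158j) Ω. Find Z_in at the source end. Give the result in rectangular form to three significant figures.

Z_in ≈ 21.7 − j89 Ω

βl = 2π × 0.0433 = 15.6°
tan(βl) = tan(15.6°) = 0.279
Z_in = Z_0·(Z_L + jZ_0·tanβl)/(Z_0 + jZ_L·tanβl)
     = 75·(51.6 − j137)/(119 + j14.4)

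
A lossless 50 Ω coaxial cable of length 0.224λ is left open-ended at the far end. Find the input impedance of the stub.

Z_in ≈ −j8.24 Ω

βl = 2π × 0.224 = 80.6°
tan(βl) = 6.07
For an open-ended stub, Z_in = −jZ_0·cot(βl) = −jZ_0/tan(βl)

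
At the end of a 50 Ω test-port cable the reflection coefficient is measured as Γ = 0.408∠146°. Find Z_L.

Z_L ≈ 22.6 + j12.4 Ω

Z_L = Z_0·(1 + Γ)/(1 − Γ) = 50·(0.662 + j0.228)/(1.34 − j0.228)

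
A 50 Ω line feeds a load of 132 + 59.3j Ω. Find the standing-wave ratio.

VSWR ≈ 3.24

Γ = (Z_L − Z_0)/(Z_L + Z_0) = (82 + j59.3)/(182 + j59.3)
|Γ| = 101/191 = 0.529
VSWR = (1 + |Γ|)/(1 − |Γ|) = 1.53/0.471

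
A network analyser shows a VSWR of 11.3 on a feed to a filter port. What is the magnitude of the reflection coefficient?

|Γ| = (S − 1)/(S + 1) = (11.3 − 1)/(11.3 + 1) = 10.3/12.3

|Γ| ≈ 0.837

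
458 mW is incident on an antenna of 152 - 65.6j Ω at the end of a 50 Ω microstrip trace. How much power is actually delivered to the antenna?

P_delivered ≈ 309 mW

|Γ| = |(102 − j65.6)/(202 − j65.6)| = 0.571
|Γ|² = 0.326
P_refl = |Γ|²·P_inc = 149 mW, P_del = (1 − |Γ|²)·P_inc = 309 mW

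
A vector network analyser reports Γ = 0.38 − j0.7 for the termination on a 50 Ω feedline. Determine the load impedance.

Z_L ≈ 20.9 − j80.1 Ω

Z_L = Z_0·(1 + Γ)/(1 − Γ) = 50·(1.38 − j0.7)/(0.62 + j0.7)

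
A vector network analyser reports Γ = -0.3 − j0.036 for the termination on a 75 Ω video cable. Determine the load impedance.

Z_L = Z_0·(1 + Γ)/(1 − Γ) = 75·(0.7 − j0.036)/(1.3 + j0.036)

Z_L ≈ 40.3 − j3.19 Ω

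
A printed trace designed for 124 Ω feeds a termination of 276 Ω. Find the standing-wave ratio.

For a purely resistive load, VSWR = R_L/Z_0 or Z_0/R_L (whichever > 1) = 276/124

VSWR ≈ 2.23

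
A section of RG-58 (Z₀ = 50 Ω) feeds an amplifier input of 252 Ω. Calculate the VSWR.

VSWR ≈ 5.04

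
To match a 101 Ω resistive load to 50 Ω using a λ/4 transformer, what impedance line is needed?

Z_qwt = √(Z_0·R_L) = √(50 × 101) = √5050

Z_qwt ≈ 71.1 Ω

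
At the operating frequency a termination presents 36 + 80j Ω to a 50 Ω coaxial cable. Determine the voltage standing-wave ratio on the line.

Γ = (Z_L − Z_0)/(Z_L + Z_0) = (-14 + j80)/(86 + j80)
|Γ| = 81.2/117 = 0.691
VSWR = (1 + |Γ|)/(1 − |Γ|) = 1.69/0.309

VSWR ≈ 5.48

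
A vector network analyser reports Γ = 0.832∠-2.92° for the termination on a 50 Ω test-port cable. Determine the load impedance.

Z_L ≈ 506 − j139 Ω

Z_L = Z_0·(1 + Γ)/(1 − Γ) = 50·(1.83 − j0.0424)/(0.169 + j0.0424)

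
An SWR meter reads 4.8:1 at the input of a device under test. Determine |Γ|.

|Γ| = (S − 1)/(S + 1) = (4.8 − 1)/(4.8 + 1) = 3.8/5.8

|Γ| ≈ 0.655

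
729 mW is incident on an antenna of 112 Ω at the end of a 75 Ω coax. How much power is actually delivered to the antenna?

P_delivered ≈ 700 mW

Γ = (112 − 75)/(112 + 75) = 0.198
|Γ|² = 0.0391
P_refl = |Γ|²·P_inc = 28.5 mW, P_del = (1 − |Γ|²)·P_inc = 700 mW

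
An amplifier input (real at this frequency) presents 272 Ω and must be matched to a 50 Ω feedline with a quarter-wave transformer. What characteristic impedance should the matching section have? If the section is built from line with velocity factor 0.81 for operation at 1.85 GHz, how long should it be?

Z_qwt = √(Z_0·R_L) = √(50 × 272) = √13600
λ = 0.81·c/f = 0.131 m, so l = λ/4 = 0.0328 m

Z_qwt ≈ 117 Ω; length ≈ 3.28 cm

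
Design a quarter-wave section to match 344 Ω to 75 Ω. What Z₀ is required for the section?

Z_qwt = √(Z_0·R_L) = √(75 × 344) = √25800

Z_qwt ≈ 161 Ω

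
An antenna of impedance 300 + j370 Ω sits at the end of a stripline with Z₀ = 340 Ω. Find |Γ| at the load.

Γ = (Z_L − Z_0)/(Z_L + Z_0) = (-40 + j370)/(640 + j370)
|Γ| = 372/739

|Γ| ≈ 0.503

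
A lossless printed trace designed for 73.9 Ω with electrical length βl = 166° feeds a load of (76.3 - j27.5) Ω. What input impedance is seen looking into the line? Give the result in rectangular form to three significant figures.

tan(βl) = tan(166°) = -0.249
Z_in = Z_0·(Z_L + jZ_0·tanβl)/(Z_0 + jZ_L·tanβl)
     = 73.9·(76.3 − j45.9)/(67 − j19)

Z_in ≈ 91.1 − j24.8 Ω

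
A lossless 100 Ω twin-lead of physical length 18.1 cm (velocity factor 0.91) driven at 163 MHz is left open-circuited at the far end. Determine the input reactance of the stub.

λ = v/f = 0.91·c / 163 MHz = 1.67 m
βl = 2π·l/λ = 2π × 0.108 = 38.9°
tan(βl) = 0.807
For an open-circuited stub, Z_in = −jZ_0·cot(βl) = −jZ_0/tan(βl)

X_in ≈ -124 Ω (capacitive)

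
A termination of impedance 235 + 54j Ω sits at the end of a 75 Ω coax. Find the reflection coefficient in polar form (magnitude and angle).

Γ = (Z_L − Z_0)/(Z_L + Z_0) = (160 + j54)/(310 + j54)
|Γ| = 169/315 = 0.537

Γ ≈ 0.537 ∠ 8.77°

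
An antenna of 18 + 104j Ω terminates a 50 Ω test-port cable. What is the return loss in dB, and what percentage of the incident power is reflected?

RL ≈ 1.15 dB; 76.7% of incident power reflected

Γ = (-32 + j104)/(68 + j104), |Γ| = 0.876
RL = −20·log₁₀(0.876) = 1.15 dB
P_refl/P_inc = |Γ|² = 0.767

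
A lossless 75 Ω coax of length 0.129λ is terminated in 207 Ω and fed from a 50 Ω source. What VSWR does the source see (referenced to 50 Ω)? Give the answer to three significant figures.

βl = 2π × 0.129 = 46.4°
tan(βl) = 1.05
Z_in = Z_0·(Z_L + jZ_0·tanβl)/(Z_0 + jZ_L·tanβl) = 46.3 − j55.4 Ω
Γ_s = (Z_in − Z_s)/(Z_in + Z_s) = (-3.74 − j55.4)/(96.3 − j55.4), |Γ_s| = 0.5
VSWR = (1 + |Γ_s|)/(1 − |Γ_s|)

VSWR ≈ 3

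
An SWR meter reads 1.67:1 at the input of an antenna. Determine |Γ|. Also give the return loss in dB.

|Γ| ≈ 0.251; return loss ≈ 12 dB

|Γ| = (S − 1)/(S + 1) = (1.67 − 1)/(1.67 + 1) = 0.67/2.67
RL = −20·log₁₀|Γ| = −20·log₁₀(0.251)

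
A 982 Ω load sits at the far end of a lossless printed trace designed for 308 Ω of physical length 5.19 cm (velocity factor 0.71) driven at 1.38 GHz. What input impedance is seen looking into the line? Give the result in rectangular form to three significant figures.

Z_in ≈ 127 + j161 Ω

λ = v/f = 0.71·c / 1.38 GHz = 0.154 m
βl = 2π·l/λ = 2π × 0.336 = 121°
tan(βl) = tan(121°) = -1.66
Z_in = Z_0·(Z_L + jZ_0·tanβl)/(Z_0 + jZ_L·tanβl)
     = 308·(982 − j512)/(308 − j1630)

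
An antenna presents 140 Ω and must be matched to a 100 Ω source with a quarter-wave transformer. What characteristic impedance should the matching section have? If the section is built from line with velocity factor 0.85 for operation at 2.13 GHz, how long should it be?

Z_qwt = √(Z_0·R_L) = √(100 × 140) = √14000
λ = 0.85·c/f = 0.12 m, so l = λ/4 = 0.0299 m

Z_qwt ≈ 118 Ω; length ≈ 2.99 cm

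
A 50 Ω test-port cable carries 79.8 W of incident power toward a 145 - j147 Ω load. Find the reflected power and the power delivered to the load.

|Γ| = |(95 − j147)/(195 − j147)| = 0.717
|Γ|² = 0.514
P_refl = |Γ|²·P_inc = 41 W, P_del = (1 − |Γ|²)·P_inc = 38.8 W

P_reflected ≈ 41 W; P_delivered ≈ 38.8 W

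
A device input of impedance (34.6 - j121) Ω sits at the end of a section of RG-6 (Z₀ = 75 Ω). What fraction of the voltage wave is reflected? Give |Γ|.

|Γ| ≈ 0.781

Γ = (Z_L − Z_0)/(Z_L + Z_0) = (-40.4 − j121)/(109.6 − j121)
|Γ| = 128/163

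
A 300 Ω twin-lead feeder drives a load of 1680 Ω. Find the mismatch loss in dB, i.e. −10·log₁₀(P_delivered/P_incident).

Γ = (1680 − 300)/(1680 + 300) = 0.697
|Γ|² = 0.486, so P_del/P_inc = 1 − |Γ|² = 0.514
ML = −10·log₁₀(1 − |Γ|²)

mismatch loss ≈ 2.89 dB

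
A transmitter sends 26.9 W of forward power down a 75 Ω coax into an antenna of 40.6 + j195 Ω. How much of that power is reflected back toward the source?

|Γ| = |(-34.4 + j195)/(115.6 + j195)| = 0.873
|Γ|² = 0.763
P_refl = |Γ|²·P_inc = 20.5 W, P_del = (1 − |Γ|²)·P_inc = 6.38 W

P_reflected ≈ 20.5 W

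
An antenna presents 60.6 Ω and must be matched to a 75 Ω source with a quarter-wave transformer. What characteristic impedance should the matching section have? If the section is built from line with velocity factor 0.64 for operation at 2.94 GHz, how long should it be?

Z_qwt ≈ 67.4 Ω; length ≈ 1.63 cm

Z_qwt = √(Z_0·R_L) = √(75 × 60.6) = √4545
λ = 0.64·c/f = 0.0653 m, so l = λ/4 = 0.0163 m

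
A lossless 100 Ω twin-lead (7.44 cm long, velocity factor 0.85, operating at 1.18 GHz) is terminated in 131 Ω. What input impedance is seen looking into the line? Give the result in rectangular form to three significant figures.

Z_in ≈ 87.8 + j22.2 Ω

λ = v/f = 0.85·c / 1.18 GHz = 0.216 m
βl = 2π·l/λ = 2π × 0.344 = 124°
tan(βl) = tan(124°) = -1.49
Z_in = Z_0·(Z_L + jZ_0·tanβl)/(Z_0 + jZ_L·tanβl)
     = 100·(131 − j149)/(100 − j195)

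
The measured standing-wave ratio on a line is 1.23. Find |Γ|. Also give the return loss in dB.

|Γ| ≈ 0.103; return loss ≈ 19.7 dB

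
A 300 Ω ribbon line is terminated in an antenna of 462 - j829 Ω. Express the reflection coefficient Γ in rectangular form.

Γ ≈ 0.639 − j0.392

Γ = (Z_L − Z_0)/(Z_L + Z_0) = (162 − j829)/(762 − j829)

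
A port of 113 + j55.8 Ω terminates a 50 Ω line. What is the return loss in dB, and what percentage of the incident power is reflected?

RL ≈ 6.22 dB; 23.9% of incident power reflected

Γ = (63 + j55.8)/(163 + j55.8), |Γ| = 0.488
RL = −20·log₁₀(0.488) = 6.22 dB
P_refl/P_inc = |Γ|² = 0.239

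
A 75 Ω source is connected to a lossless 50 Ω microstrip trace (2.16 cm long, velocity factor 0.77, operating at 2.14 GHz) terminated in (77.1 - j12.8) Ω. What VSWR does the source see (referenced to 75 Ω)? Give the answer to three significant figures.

VSWR ≈ 2.4

λ = v/f = 0.77·c / 2.14 GHz = 0.108 m
βl = 2π·l/λ = 2π × 0.2 = 72°
tan(βl) = 3.08
Z_in = Z_0·(Z_L + jZ_0·tanβl)/(Z_0 + jZ_L·tanβl) = 31.4 − j4.4 Ω
Γ_s = (Z_in − Z_s)/(Z_in + Z_s) = (-43.6 − j4.4)/(106 − j4.4), |Γ_s| = 0.412
VSWR = (1 + |Γ_s|)/(1 − |Γ_s|)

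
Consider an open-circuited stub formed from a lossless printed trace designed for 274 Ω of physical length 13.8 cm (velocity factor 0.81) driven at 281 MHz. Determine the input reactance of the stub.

λ = v/f = 0.81·c / 281 MHz = 0.865 m
βl = 2π·l/λ = 2π × 0.16 = 57.4°
tan(βl) = 1.57
For an open-circuited stub, Z_in = −jZ_0·cot(βl) = −jZ_0/tan(βl)

X_in ≈ -175 Ω (capacitive)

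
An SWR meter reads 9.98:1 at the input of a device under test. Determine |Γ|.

|Γ| = (S − 1)/(S + 1) = (9.98 − 1)/(9.98 + 1) = 8.98/11

|Γ| ≈ 0.818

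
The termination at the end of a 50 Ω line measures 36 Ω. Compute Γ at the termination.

Γ = -0.163

Γ = (Z_L − Z_0)/(Z_L + Z_0) = (36 − 50)/(36 + 50) = -14/86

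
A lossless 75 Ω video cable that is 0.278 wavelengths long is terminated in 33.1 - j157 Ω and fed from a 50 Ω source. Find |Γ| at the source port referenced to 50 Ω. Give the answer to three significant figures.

|Γ| ≈ 0.844

βl = 2π × 0.278 = 100°
tan(βl) = -5.63
Z_in = Z_0·(Z_L + jZ_0·tanβl)/(Z_0 + jZ_L·tanβl) = 8.84 + j51.7 Ω
Γ_s = (Z_in − Z_s)/(Z_in + Z_s) = (-41.2 + j51.7)/(58.8 + j51.7), |Γ_s| = 0.844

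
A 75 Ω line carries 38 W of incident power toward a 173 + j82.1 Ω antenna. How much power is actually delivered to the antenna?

|Γ| = |(98 + j82.1)/(248 + j82.1)| = 0.489
|Γ|² = 0.239
P_refl = |Γ|²·P_inc = 9.1 W, P_del = (1 − |Γ|²)·P_inc = 28.9 W

P_delivered ≈ 28.9 W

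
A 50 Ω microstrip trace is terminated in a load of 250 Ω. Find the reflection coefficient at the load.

Γ = 0.667

Γ = (Z_L − Z_0)/(Z_L + Z_0) = (250 − 50)/(250 + 50) = 200/300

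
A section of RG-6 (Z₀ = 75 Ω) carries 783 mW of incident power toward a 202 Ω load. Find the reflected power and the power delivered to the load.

Γ = (202 − 75)/(202 + 75) = 0.458
|Γ|² = 0.21
P_refl = |Γ|²·P_inc = 165 mW, P_del = (1 − |Γ|²)·P_inc = 618 mW

P_reflected ≈ 165 mW; P_delivered ≈ 618 mW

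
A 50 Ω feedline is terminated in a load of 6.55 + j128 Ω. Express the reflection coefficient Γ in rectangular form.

Γ ≈ 0.711 + j0.654

Γ = (Z_L − Z_0)/(Z_L + Z_0) = (-43.45 + j128)/(56.55 + j128)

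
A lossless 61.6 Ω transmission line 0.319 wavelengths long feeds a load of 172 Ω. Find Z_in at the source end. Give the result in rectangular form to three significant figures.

Z_in ≈ 26.1 + j24.2 Ω

βl = 2π × 0.319 = 115°
tan(βl) = tan(115°) = -2.16
Z_in = Z_0·(Z_L + jZ_0·tanβl)/(Z_0 + jZ_L·tanβl)
     = 61.6·(172 − j133)/(61.6 − j372)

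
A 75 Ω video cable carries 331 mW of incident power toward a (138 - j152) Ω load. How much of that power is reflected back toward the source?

|Γ| = |(63 − j152)/(213 − j152)| = 0.629
|Γ|² = 0.395
P_refl = |Γ|²·P_inc = 131 mW, P_del = (1 − |Γ|²)·P_inc = 200 mW

P_reflected ≈ 131 mW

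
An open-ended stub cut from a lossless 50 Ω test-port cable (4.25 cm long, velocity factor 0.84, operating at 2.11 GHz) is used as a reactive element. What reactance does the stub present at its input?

λ = v/f = 0.84·c / 2.11 GHz = 0.119 m
βl = 2π·l/λ = 2π × 0.356 = 128°
tan(βl) = -1.28
For an open-ended stub, Z_in = −jZ_0·cot(βl) = −jZ_0/tan(βl)

X_in ≈ 39.2 Ω (inductive)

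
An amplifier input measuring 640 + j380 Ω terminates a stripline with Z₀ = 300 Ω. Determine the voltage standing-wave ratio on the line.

Γ = (Z_L − Z_0)/(Z_L + Z_0) = (340 + j380)/(940 + j380)
|Γ| = 510/1010 = 0.503
VSWR = (1 + |Γ|)/(1 − |Γ|) = 1.5/0.497

VSWR ≈ 3.02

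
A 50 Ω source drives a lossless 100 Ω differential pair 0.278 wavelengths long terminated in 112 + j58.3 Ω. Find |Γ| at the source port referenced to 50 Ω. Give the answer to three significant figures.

βl = 2π × 0.278 = 100°
tan(βl) = -5.63
Z_in = Z_0·(Z_L + jZ_0·tanβl)/(Z_0 + jZ_L·tanβl) = 63 − j25 Ω
Γ_s = (Z_in − Z_s)/(Z_in + Z_s) = (13 − j25)/(113 − j25), |Γ_s| = 0.244

|Γ| ≈ 0.244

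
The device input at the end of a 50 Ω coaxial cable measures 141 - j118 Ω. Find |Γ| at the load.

|Γ| ≈ 0.664

Γ = (Z_L − Z_0)/(Z_L + Z_0) = (91 − j118)/(191 − j118)
|Γ| = 149/225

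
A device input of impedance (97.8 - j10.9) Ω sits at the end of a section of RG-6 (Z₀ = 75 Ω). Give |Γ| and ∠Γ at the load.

Γ = (Z_L − Z_0)/(Z_L + Z_0) = (22.8 − j10.9)/(172.8 − j10.9)
|Γ| = 25.3/173 = 0.146

Γ ≈ 0.146 ∠ -21.9°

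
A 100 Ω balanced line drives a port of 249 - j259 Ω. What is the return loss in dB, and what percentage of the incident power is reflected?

RL ≈ 3.25 dB; 47.3% of incident power reflected

Γ = (149 − j259)/(349 − j259), |Γ| = 0.688
RL = −20·log₁₀(0.688) = 3.25 dB
P_refl/P_inc = |Γ|² = 0.473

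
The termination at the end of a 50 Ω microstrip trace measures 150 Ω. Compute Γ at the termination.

Γ = (Z_L − Z_0)/(Z_L + Z_0) = (150 − 50)/(150 + 50) = 100/200

Γ = 0.5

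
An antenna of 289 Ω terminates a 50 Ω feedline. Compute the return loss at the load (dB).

RL ≈ 3.04 dB

Γ = (289 − 50)/(289 + 50) = 0.705
RL = −20·log₁₀|Γ| = −20·log₁₀(0.705)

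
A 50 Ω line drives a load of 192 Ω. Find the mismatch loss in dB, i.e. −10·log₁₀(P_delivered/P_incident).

mismatch loss ≈ 1.83 dB

Γ = (192 − 50)/(192 + 50) = 0.587
|Γ|² = 0.344, so P_del/P_inc = 1 − |Γ|² = 0.656
ML = −10·log₁₀(1 − |Γ|²)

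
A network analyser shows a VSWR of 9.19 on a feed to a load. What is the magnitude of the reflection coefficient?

|Γ| ≈ 0.804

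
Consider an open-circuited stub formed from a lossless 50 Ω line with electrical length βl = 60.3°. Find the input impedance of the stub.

Z_in ≈ −j28.5 Ω

tan(βl) = 1.75
For an open-circuited stub, Z_in = −jZ_0·cot(βl) = −jZ_0/tan(βl)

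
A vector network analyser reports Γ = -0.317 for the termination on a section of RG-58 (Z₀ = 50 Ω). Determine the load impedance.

Z_L ≈ 25.9 Ω

Z_L = Z_0·(1 + Γ)/(1 − Γ) = 50·(0.683)/(1.32)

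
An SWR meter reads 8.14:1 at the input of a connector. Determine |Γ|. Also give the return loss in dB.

|Γ| ≈ 0.781; return loss ≈ 2.14 dB

|Γ| = (S − 1)/(S + 1) = (8.14 − 1)/(8.14 + 1) = 7.14/9.14
RL = −20·log₁₀|Γ| = −20·log₁₀(0.781)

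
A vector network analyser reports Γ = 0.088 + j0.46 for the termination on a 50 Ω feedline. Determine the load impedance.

Z_L ≈ 37.4 + j44.1 Ω

Z_L = Z_0·(1 + Γ)/(1 − Γ) = 50·(1.09 + j0.46)/(0.912 − j0.46)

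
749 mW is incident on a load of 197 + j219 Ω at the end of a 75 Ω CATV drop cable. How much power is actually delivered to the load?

P_delivered ≈ 363 mW

|Γ| = |(122 + j219)/(272 + j219)| = 0.718
|Γ|² = 0.515
P_refl = |Γ|²·P_inc = 386 mW, P_del = (1 − |Γ|²)·P_inc = 363 mW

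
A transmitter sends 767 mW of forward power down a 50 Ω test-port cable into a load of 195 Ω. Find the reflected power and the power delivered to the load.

Γ = (195 − 50)/(195 + 50) = 0.592
|Γ|² = 0.35
P_refl = |Γ|²·P_inc = 269 mW, P_del = (1 − |Γ|²)·P_inc = 498 mW

P_reflected ≈ 269 mW; P_delivered ≈ 498 mW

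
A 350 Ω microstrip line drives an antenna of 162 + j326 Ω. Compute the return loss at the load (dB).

RL ≈ 4.15 dB

Γ = (-188 + j326)/(512 + j326), |Γ| = 0.62
RL = −20·log₁₀|Γ| = −20·log₁₀(0.62)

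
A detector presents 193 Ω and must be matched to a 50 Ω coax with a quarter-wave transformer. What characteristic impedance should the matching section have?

Z_qwt ≈ 98.2 Ω

Z_qwt = √(Z_0·R_L) = √(50 × 193) = √9650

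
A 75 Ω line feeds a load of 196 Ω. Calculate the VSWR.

VSWR ≈ 2.61

For a purely resistive load, VSWR = R_L/Z_0 or Z_0/R_L (whichever > 1) = 196/75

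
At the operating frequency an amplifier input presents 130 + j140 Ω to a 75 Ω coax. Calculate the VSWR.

VSWR ≈ 4.08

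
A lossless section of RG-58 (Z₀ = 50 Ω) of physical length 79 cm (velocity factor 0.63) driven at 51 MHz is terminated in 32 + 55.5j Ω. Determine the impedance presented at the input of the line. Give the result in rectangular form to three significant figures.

λ = v/f = 0.63·c / 51 MHz = 3.71 m
βl = 2π·l/λ = 2π × 0.213 = 76.7°
tan(βl) = tan(76.7°) = 4.24
Z_in = Z_0·(Z_L + jZ_0·tanβl)/(Z_0 + jZ_L·tanβl)
     = 50·(32 + j268)/(-186 + j136)

Z_in ≈ 28.8 − j51.1 Ω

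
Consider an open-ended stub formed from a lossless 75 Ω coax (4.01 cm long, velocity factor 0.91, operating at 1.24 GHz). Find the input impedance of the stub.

λ = v/f = 0.91·c / 1.24 GHz = 0.22 m
βl = 2π·l/λ = 2π × 0.182 = 65.6°
tan(βl) = 2.2
For an open-ended stub, Z_in = −jZ_0·cot(βl) = −jZ_0/tan(βl)

Z_in ≈ −j34.1 Ω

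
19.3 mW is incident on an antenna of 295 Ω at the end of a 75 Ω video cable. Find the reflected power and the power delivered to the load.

Γ = (295 − 75)/(295 + 75) = 0.595
|Γ|² = 0.354
P_refl = |Γ|²·P_inc = 6.82 mW, P_del = (1 − |Γ|²)·P_inc = 12.5 mW

P_reflected ≈ 6.82 mW; P_delivered ≈ 12.5 mW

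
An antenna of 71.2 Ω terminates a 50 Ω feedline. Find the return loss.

Γ = (71.2 − 50)/(71.2 + 50) = 0.175
RL = −20·log₁₀|Γ| = −20·log₁₀(0.175)

RL ≈ 15.1 dB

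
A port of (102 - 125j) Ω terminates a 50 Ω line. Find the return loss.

RL ≈ 3.25 dB

Γ = (52 − j125)/(152 − j125), |Γ| = 0.688
RL = −20·log₁₀|Γ| = −20·log₁₀(0.688)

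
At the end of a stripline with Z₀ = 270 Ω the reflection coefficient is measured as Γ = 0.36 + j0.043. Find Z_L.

Z_L = Z_0·(1 + Γ)/(1 − Γ) = 270·(1.36 + j0.043)/(0.64 − j0.043)

Z_L ≈ 570 + j56.4 Ω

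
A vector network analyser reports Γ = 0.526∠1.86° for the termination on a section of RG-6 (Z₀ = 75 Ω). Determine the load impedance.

Z_L ≈ 241 + j11.4 Ω

Z_L = Z_0·(1 + Γ)/(1 − Γ) = 75·(1.53 + j0.0171)/(0.474 − j0.0171)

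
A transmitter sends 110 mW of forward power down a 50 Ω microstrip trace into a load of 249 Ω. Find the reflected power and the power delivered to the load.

Γ = (249 − 50)/(249 + 50) = 0.666
|Γ|² = 0.443
P_refl = |Γ|²·P_inc = 48.7 mW, P_del = (1 − |Γ|²)·P_inc = 61.3 mW

P_reflected ≈ 48.7 mW; P_delivered ≈ 61.3 mW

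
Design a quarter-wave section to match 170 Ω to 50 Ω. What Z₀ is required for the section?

Z_qwt ≈ 92.2 Ω

Z_qwt = √(Z_0·R_L) = √(50 × 170) = √8500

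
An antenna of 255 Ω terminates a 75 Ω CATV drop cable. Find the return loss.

RL ≈ 5.26 dB

Γ = (255 − 75)/(255 + 75) = 0.545
RL = −20·log₁₀|Γ| = −20·log₁₀(0.545)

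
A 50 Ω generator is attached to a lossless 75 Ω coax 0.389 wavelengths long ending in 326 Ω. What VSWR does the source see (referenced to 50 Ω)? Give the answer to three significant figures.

VSWR ≈ 5.06

βl = 2π × 0.389 = 140°
tan(βl) = -0.838
Z_in = Z_0·(Z_L + jZ_0·tanβl)/(Z_0 + jZ_L·tanβl) = 38.9 + j78.8 Ω
Γ_s = (Z_in − Z_s)/(Z_in + Z_s) = (-11.1 + j78.8)/(88.9 + j78.8), |Γ_s| = 0.67
VSWR = (1 + |Γ_s|)/(1 − |Γ_s|)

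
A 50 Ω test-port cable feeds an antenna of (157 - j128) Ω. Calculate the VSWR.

VSWR ≈ 5.36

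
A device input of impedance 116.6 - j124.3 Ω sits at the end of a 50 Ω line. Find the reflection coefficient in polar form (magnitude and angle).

Γ ≈ 0.678 ∠ -25.1°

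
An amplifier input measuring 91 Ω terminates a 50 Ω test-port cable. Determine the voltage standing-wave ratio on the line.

For a purely resistive load, VSWR = R_L/Z_0 or Z_0/R_L (whichever > 1) = 91/50

VSWR ≈ 1.82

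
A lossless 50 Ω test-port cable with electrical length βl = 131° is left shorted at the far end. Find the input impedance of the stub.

tan(βl) = -1.15
For a shorted stub, Z_in = jZ_0·tan(βl)

Z_in ≈ −j57.5 Ω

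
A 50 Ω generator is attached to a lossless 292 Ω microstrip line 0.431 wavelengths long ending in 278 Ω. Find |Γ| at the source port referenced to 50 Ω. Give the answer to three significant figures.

|Γ| ≈ 0.7

βl = 2π × 0.431 = 155°
tan(βl) = -0.463
Z_in = Z_0·(Z_L + jZ_0·tanβl)/(Z_0 + jZ_L·tanβl) = 283 − j10.6 Ω
Γ_s = (Z_in − Z_s)/(Z_in + Z_s) = (233 − j10.6)/(333 − j10.6), |Γ_s| = 0.7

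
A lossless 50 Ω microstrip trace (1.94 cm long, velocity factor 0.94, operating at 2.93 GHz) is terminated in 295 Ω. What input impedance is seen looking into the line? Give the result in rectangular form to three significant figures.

λ = v/f = 0.94·c / 2.93 GHz = 0.0962 m
βl = 2π·l/λ = 2π × 0.202 = 72.6°
tan(βl) = tan(72.6°) = 3.18
Z_in = Z_0·(Z_L + jZ_0·tanβl)/(Z_0 + jZ_L·tanβl)
     = 50·(295 + j159)/(50 + j939)

Z_in ≈ 9.28 − j15.2 Ω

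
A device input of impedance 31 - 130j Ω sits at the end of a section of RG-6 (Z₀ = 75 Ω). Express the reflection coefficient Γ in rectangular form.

Γ ≈ 0.435 − j0.693

Γ = (Z_L − Z_0)/(Z_L + Z_0) = (-44 − j130)/(106 − j130)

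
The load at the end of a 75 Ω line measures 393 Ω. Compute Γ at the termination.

Γ = (Z_L − Z_0)/(Z_L + Z_0) = (393 − 75)/(393 + 75) = 318/468

Γ = 0.679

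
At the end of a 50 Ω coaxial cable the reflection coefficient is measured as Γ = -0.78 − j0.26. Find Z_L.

Z_L = Z_0·(1 + Γ)/(1 − Γ) = 50·(0.22 − j0.26)/(1.78 + j0.26)

Z_L ≈ 5.01 − j8.03 Ω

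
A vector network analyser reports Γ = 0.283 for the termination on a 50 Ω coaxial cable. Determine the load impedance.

Z_L = Z_0·(1 + Γ)/(1 − Γ) = 50·(1.28)/(0.717)

Z_L ≈ 89.5 Ω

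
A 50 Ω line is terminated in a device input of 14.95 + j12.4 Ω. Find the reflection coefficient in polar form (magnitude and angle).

Γ ≈ 0.562 ∠ 150°

Γ = (Z_L − Z_0)/(Z_L + Z_0) = (-35.05 + j12.4)/(64.95 + j12.4)
|Γ| = 37.2/66.1 = 0.562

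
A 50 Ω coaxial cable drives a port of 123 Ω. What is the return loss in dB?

RL ≈ 7.49 dB

Γ = (123 − 50)/(123 + 50) = 0.422
RL = −20·log₁₀|Γ| = −20·log₁₀(0.422)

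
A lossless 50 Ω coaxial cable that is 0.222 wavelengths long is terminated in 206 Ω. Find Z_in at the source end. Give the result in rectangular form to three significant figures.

βl = 2π × 0.222 = 79.9°
tan(βl) = tan(79.9°) = 5.63
Z_in = Z_0·(Z_L + jZ_0·tanβl)/(Z_0 + jZ_L·tanβl)
     = 50·(206 + j281)/(50 + j1160)

Z_in ≈ 12.5 − j8.35 Ω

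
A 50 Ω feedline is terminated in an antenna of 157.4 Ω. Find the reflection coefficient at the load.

Γ = (Z_L − Z_0)/(Z_L + Z_0) = (157.4 − 50)/(157.4 + 50) = 107.4/207.4

Γ = 0.518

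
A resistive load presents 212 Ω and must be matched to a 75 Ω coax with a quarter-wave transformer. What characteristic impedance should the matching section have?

Z_qwt ≈ 126 Ω

Z_qwt = √(Z_0·R_L) = √(75 × 212) = √15900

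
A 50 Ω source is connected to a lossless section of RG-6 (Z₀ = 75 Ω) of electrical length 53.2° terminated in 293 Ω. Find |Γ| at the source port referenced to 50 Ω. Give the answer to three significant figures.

tan(βl) = 1.34
Z_in = Z_0·(Z_L + jZ_0·tanβl)/(Z_0 + jZ_L·tanβl) = 28.9 − j50.6 Ω
Γ_s = (Z_in − Z_s)/(Z_in + Z_s) = (-21.1 − j50.6)/(78.9 − j50.6), |Γ_s| = 0.585

|Γ| ≈ 0.585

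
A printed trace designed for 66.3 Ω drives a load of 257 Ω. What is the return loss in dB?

Γ = (257 − 66.3)/(257 + 66.3) = 0.59
RL = −20·log₁₀|Γ| = −20·log₁₀(0.59)

RL ≈ 4.59 dB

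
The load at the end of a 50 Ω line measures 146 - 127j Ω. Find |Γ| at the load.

|Γ| ≈ 0.682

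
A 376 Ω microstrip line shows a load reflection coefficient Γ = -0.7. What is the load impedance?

Z_L = Z_0·(1 + Γ)/(1 − Γ) = 376·(0.3)/(1.7)

Z_L ≈ 66.4 Ω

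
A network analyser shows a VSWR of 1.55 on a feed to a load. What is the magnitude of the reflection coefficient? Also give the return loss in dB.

|Γ| ≈ 0.216; return loss ≈ 13.3 dB

|Γ| = (S − 1)/(S + 1) = (1.55 − 1)/(1.55 + 1) = 0.55/2.55
RL = −20·log₁₀|Γ| = −20·log₁₀(0.216)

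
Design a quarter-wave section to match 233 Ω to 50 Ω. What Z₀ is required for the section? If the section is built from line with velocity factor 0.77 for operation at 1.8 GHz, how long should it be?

Z_qwt = √(Z_0·R_L) = √(50 × 233) = √11650
λ = 0.77·c/f = 0.128 m, so l = λ/4 = 0.0321 m

Z_qwt ≈ 108 Ω; length ≈ 3.21 cm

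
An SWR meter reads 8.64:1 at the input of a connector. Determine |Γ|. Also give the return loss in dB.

|Γ| = (S − 1)/(S + 1) = (8.64 − 1)/(8.64 + 1) = 7.64/9.64
RL = −20·log₁₀|Γ| = −20·log₁₀(0.793)

|Γ| ≈ 0.793; return loss ≈ 2.02 dB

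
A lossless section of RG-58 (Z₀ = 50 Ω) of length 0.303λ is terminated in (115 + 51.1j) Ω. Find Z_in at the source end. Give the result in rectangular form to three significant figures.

Z_in ≈ 18 + j6.6 Ω

βl = 2π × 0.303 = 109°
tan(βl) = tan(109°) = -2.89
Z_in = Z_0·(Z_L + jZ_0·tanβl)/(Z_0 + jZ_L·tanβl)
     = 50·(115 − j93.5)/(198 − j332)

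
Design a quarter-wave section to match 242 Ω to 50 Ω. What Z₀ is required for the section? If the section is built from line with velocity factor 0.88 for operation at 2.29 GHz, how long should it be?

Z_qwt = √(Z_0·R_L) = √(50 × 242) = √12100
λ = 0.88·c/f = 0.115 m, so l = λ/4 = 0.0288 m

Z_qwt ≈ 110 Ω; length ≈ 2.88 cm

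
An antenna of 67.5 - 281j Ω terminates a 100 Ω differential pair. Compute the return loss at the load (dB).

RL ≈ 1.26 dB

Γ = (-32.5 − j281)/(167.5 − j281), |Γ| = 0.865
RL = −20·log₁₀|Γ| = −20·log₁₀(0.865)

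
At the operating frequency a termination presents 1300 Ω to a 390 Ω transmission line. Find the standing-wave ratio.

VSWR ≈ 3.33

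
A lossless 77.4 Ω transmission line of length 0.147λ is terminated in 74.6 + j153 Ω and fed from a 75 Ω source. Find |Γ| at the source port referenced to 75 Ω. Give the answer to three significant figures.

βl = 2π × 0.147 = 52.9°
tan(βl) = 1.32
Z_in = Z_0·(Z_L + jZ_0·tanβl)/(Z_0 + jZ_L·tanβl) = 48.4 − j120 Ω
Γ_s = (Z_in − Z_s)/(Z_in + Z_s) = (-26.6 − j120)/(123 − j120), |Γ_s| = 0.714

|Γ| ≈ 0.714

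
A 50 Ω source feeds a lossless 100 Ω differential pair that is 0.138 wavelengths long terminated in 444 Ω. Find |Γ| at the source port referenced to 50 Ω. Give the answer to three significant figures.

|Γ| ≈ 0.673

βl = 2π × 0.138 = 49.7°
tan(βl) = 1.18
Z_in = Z_0·(Z_L + jZ_0·tanβl)/(Z_0 + jZ_L·tanβl) = 37.4 − j77.7 Ω
Γ_s = (Z_in − Z_s)/(Z_in + Z_s) = (-12.6 − j77.7)/(87.4 − j77.7), |Γ_s| = 0.673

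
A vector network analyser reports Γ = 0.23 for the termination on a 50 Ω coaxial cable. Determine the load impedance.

Z_L ≈ 79.9 Ω

Z_L = Z_0·(1 + Γ)/(1 − Γ) = 50·(1.23)/(0.77)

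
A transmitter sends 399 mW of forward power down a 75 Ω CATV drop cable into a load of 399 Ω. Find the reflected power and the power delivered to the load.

P_reflected ≈ 186 mW; P_delivered ≈ 213 mW

Γ = (399 − 75)/(399 + 75) = 0.684
|Γ|² = 0.467
P_refl = |Γ|²·P_inc = 186 mW, P_del = (1 − |Γ|²)·P_inc = 213 mW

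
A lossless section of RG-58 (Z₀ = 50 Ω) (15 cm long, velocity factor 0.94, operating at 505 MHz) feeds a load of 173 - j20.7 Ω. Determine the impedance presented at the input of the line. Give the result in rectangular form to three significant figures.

Z_in ≈ 14.5 + j7.12 Ω

λ = v/f = 0.94·c / 505 MHz = 0.558 m
βl = 2π·l/λ = 2π × 0.269 = 96.7°
tan(βl) = tan(96.7°) = -8.51
Z_in = Z_0·(Z_L + jZ_0·tanβl)/(Z_0 + jZ_L·tanβl)
     = 50·(173 − j446)/(-126 − j1470)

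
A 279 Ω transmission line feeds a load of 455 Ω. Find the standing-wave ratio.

VSWR ≈ 1.63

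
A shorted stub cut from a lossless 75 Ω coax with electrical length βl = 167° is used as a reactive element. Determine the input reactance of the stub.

tan(βl) = -0.231
For a shorted stub, Z_in = jZ_0·tan(βl)

X_in ≈ -17.3 Ω (capacitive)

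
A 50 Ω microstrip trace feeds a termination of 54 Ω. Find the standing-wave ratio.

VSWR ≈ 1.08

Γ = (54 − 50)/(54 + 50) = 0.0385
VSWR = (1 + 0.0385)/(1 − 0.0385)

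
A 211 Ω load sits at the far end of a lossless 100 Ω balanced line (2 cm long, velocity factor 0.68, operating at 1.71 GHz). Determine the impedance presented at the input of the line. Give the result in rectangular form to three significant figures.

λ = v/f = 0.68·c / 1.71 GHz = 0.119 m
βl = 2π·l/λ = 2π × 0.168 = 60.4°
tan(βl) = tan(60.4°) = 1.76
Z_in = Z_0·(Z_L + jZ_0·tanβl)/(Z_0 + jZ_L·tanβl)
     = 100·(211 + j176)/(100 + j371)

Z_in ≈ 58.5 − j41.1 Ω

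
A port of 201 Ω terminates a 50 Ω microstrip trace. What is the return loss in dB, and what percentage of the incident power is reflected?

RL ≈ 4.41 dB; 36.2% of incident power reflected

Γ = (201 − 50)/(201 + 50) = 0.602
RL = −20·log₁₀(0.602) = 4.41 dB
P_refl/P_inc = |Γ|² = 0.362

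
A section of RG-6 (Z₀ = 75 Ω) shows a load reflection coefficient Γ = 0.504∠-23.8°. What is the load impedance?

Z_L = Z_0·(1 + Γ)/(1 − Γ) = 75·(1.46 − j0.203)/(0.539 + j0.203)

Z_L ≈ 169 − j92 Ω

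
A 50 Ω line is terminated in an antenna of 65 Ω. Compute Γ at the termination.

Γ = 0.13

Γ = (Z_L − Z_0)/(Z_L + Z_0) = (65 − 50)/(65 + 50) = 15/115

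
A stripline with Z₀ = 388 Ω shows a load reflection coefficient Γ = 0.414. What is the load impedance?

Z_L = Z_0·(1 + Γ)/(1 − Γ) = 388·(1.41)/(0.586)

Z_L ≈ 936 Ω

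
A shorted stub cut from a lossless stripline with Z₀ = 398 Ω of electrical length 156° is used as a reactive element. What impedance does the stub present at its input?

Z_in ≈ −j177 Ω

tan(βl) = -0.445
For a shorted stub, Z_in = jZ_0·tan(βl)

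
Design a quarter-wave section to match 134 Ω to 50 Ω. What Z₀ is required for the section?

Z_qwt = √(Z_0·R_L) = √(50 × 134) = √6700

Z_qwt ≈ 81.9 Ω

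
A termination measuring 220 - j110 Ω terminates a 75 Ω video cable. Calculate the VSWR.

Γ = (Z_L − Z_0)/(Z_L + Z_0) = (145 − j110)/(295 − j110)
|Γ| = 182/315 = 0.578
VSWR = (1 + |Γ|)/(1 − |Γ|) = 1.58/0.422

VSWR ≈ 3.74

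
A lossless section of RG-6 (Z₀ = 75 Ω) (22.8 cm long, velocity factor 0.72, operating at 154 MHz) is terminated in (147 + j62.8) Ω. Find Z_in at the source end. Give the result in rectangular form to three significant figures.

λ = v/f = 0.72·c / 154 MHz = 1.4 m
βl = 2π·l/λ = 2π × 0.163 = 58.5°
tan(βl) = tan(58.5°) = 1.63
Z_in = Z_0·(Z_L + jZ_0·tanβl)/(Z_0 + jZ_L·tanβl)
     = 75·(147 + j185)/(-27.6 + j240)

Z_in ≈ 51.9 − j51.9 Ω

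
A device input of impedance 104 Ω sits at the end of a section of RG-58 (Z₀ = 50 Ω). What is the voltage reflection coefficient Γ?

Γ = (Z_L − Z_0)/(Z_L + Z_0) = (104 − 50)/(104 + 50) = 54/154

Γ = 0.351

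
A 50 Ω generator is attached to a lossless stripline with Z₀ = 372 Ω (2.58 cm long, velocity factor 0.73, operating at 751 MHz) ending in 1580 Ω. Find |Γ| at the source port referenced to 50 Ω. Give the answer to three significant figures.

|Γ| ≈ 0.918

λ = v/f = 0.73·c / 751 MHz = 0.292 m
βl = 2π·l/λ = 2π × 0.0885 = 31.9°
tan(βl) = 0.621
Z_in = Z_0·(Z_L + jZ_0·tanβl)/(Z_0 + jZ_L·tanβl) = 275 − j495 Ω
Γ_s = (Z_in − Z_s)/(Z_in + Z_s) = (225 − j495)/(325 − j495), |Γ_s| = 0.918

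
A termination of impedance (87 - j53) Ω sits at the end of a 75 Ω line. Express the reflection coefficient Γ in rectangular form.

Γ = (Z_L − Z_0)/(Z_L + Z_0) = (12 − j53)/(162 − j53)

Γ ≈ 0.164 − j0.274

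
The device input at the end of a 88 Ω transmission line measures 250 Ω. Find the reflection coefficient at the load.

Γ = 0.479

Γ = (Z_L − Z_0)/(Z_L + Z_0) = (250 − 88)/(250 + 88) = 162/338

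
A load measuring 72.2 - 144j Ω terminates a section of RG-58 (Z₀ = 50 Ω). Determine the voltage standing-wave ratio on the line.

VSWR ≈ 7.75

Γ = (Z_L − Z_0)/(Z_L + Z_0) = (22.2 − j144)/(122.2 − j144)
|Γ| = 146/189 = 0.771
VSWR = (1 + |Γ|)/(1 − |Γ|) = 1.77/0.229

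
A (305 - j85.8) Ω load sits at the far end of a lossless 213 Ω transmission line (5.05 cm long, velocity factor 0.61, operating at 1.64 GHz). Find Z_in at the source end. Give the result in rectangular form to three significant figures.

Z_in ≈ 347 + j1.7 Ω

λ = v/f = 0.61·c / 1.64 GHz = 0.112 m
βl = 2π·l/λ = 2π × 0.453 = 163°
tan(βl) = tan(163°) = -0.307
Z_in = Z_0·(Z_L + jZ_0·tanβl)/(Z_0 + jZ_L·tanβl)
     = 213·(305 − j151)/(187 − j93.7)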